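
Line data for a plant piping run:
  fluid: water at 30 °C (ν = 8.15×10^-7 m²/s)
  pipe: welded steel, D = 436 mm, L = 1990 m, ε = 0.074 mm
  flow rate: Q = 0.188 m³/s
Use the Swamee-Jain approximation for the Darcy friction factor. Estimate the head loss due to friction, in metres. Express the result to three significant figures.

h_f ≈ 5.47 m

V = 4Q/(πD²) = 4·0.188/(π·0.436²) = 1.259 m/s
Re = VD/ν = 1.259·0.436/8.15×10^-7 = 6.74×10^5 → turbulent
ε/D = 0.074/436 = 1.70×10^-4
Swamee-Jain: f = 0.01483
h_f = f(L/D)V²/(2g) = 0.01483·(1990/0.436)·1.259²/(2·9.81) = 5.472 m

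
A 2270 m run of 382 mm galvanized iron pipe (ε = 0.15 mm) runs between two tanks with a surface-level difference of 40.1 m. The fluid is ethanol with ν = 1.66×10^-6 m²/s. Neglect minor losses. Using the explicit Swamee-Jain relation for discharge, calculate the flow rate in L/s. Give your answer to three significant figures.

Swamee-Jain (Type II): Q = -0.965·√(gD⁵h_f/L)·ln[ε/(3.7D) + √(3.17ν²L/(gD³h_f))]
√(gD⁵h_f/L) = √(9.81·0.382⁵·40.1/2270) = 0.03755
ε/(3.7D) = 1.06×10^-4; √(3.17ν²L/(gD³h_f)) = 3.01×10^-5
Q = -0.965·0.03755·ln(1.362×10^-4) = 0.3225 m³/s
Check: V = 2.81 m/s, Re = 6.48×10^5, f = 0.01683, h_f = 40.4 m ≈ 40.1 m ✓

Q ≈ 323 L/s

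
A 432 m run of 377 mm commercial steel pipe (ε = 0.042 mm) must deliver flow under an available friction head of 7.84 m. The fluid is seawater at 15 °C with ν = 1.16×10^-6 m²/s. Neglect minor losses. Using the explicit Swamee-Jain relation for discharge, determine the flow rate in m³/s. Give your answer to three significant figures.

Swamee-Jain (Type II): Q = -0.965·√(gD⁵h_f/L)·ln[ε/(3.7D) + √(3.17ν²L/(gD³h_f))]
√(gD⁵h_f/L) = √(9.81·0.377⁵·7.84/432) = 0.03682
ε/(3.7D) = 3.01×10^-5; √(3.17ν²L/(gD³h_f)) = 2.11×10^-5
Q = -0.965·0.03682·ln(5.126×10^-5) = 0.3510 m³/s
Check: V = 3.14 m/s, Re = 1.02×10^6, f = 0.01365, h_f = 7.88 m ≈ 7.84 m ✓

Q ≈ 0.351 m³/s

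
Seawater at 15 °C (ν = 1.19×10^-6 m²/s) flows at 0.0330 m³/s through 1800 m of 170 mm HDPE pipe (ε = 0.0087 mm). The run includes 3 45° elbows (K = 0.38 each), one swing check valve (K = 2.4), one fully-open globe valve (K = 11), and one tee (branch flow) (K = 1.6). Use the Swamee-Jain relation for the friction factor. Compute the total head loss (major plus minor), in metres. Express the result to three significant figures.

H_L ≈ 19.9 m

V = 4Q/(πD²) = 1.454 m/s; V²/2g = 0.1077 m
Re = 2.08×10^5, ε/D = 5.12×10^-5 → f = 0.01588 (Swamee-Jain)
Major: h_f = f(L/D)·V²/2g = 0.01588·10588·0.1077 = 18.12 m
Minor: ΣK = 16.1; h_m = ΣK·V²/2g = 1.739 m
Total H_L = 18.12 + 1.739 = 19.86 m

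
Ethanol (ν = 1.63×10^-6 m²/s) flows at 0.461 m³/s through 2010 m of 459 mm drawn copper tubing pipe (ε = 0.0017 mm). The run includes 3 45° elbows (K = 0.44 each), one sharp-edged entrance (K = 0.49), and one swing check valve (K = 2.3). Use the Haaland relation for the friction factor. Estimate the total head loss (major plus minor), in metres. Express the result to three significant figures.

H_L ≈ 22.6 m

V = 4Q/(πD²) = 2.786 m/s; V²/2g = 0.3956 m
Re = 7.85×10^5, ε/D = 3.70×10^-6 → f = 0.01213 (Haaland)
Major: h_f = f(L/D)·V²/2g = 0.01213·4379·0.3956 = 21.01 m
Minor: ΣK = 4.11; h_m = ΣK·V²/2g = 1.626 m
Total H_L = 21.01 + 1.626 = 22.63 m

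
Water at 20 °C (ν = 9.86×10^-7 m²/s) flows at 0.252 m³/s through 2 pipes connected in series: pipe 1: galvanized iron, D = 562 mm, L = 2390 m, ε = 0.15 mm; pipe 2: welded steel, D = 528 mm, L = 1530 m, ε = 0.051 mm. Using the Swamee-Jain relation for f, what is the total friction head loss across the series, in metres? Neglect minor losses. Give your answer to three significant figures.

H ≈ 6.32 m

Pipe 1: V = 1.016 m/s, Re = 5.79×10^5, ε/D = 2.67×10^-4, f = 0.01594, h_1 = f(L/D)V²/2g = 3.565 m
Pipe 2: V = 1.151 m/s, Re = 6.16×10^5, ε/D = 9.66×10^-5, f = 0.01409, h_2 = f(L/D)V²/2g = 2.757 m
Series → Q common, losses add: H = Σh = 6.322 m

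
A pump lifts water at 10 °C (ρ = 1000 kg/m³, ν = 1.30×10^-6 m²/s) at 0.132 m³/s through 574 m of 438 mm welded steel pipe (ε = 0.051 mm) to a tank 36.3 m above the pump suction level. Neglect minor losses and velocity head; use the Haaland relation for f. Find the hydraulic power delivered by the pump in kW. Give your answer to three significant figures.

P_hyd ≈ 48.0 kW

V = 4Q/(πD²) = 0.8761 m/s; Re = 2.95×10^5; ε/D = 1.16×10^-4; f = 0.01541
h_f = f(L/D)V²/2g = 0.7898 m
Total head H = z + h_f = 36.3 + 0.7898 = 37.09 m
P_hyd = ρgQH = 1000·9.81·0.132·37.09 = 48.03 kW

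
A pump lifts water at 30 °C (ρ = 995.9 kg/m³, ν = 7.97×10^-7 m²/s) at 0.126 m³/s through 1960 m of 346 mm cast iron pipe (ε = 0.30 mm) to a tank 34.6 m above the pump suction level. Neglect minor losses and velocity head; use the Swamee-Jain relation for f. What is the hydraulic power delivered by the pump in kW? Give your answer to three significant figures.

P_hyd ≈ 55.1 kW

V = 4Q/(πD²) = 1.340 m/s; Re = 5.82×10^5; ε/D = 8.67×10^-4; f = 0.01966
h_f = f(L/D)V²/2g = 10.19 m
Total head H = z + h_f = 34.6 + 10.19 = 44.79 m
P_hyd = ρgQH = 995.9·9.81·0.126·44.79 = 55.14 kW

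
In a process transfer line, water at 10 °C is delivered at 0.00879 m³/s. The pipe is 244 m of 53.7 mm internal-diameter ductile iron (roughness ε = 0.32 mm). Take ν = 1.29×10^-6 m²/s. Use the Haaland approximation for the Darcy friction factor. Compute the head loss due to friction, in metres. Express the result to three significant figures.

V = 4Q/(πD²) = 4·0.00879/(π·0.0537²) = 3.881 m/s
Re = VD/ν = 3.881·0.0537/1.29×10^-6 = 1.62×10^5 → turbulent
ε/D = 0.32/53.7 = 0.00596
Haaland: f = 0.03259
h_f = f(L/D)V²/(2g) = 0.03259·(244/0.0537)·3.881²/(2·9.81) = 113.7 m

h_f ≈ 114 m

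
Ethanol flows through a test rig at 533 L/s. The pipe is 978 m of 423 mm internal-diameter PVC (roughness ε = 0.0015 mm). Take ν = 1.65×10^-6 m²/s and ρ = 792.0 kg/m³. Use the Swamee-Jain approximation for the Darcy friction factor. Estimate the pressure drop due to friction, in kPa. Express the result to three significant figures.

V = 4Q/(πD²) = 4·0.533/(π·0.423²) = 3.793 m/s
Re = VD/ν = 3.793·0.423/1.65×10^-6 = 9.72×10^5 → turbulent
ε/D = 0.0015/423 = 3.55×10^-6
Swamee-Jain: f = 0.01175
h_f = f(L/D)V²/(2g) = 0.01175·(978/0.423)·3.793²/(2·9.81) = 19.92 m
Δp = ρg·h_f = 792.0·9.81·19.92 = 154.8 kPa

Δp ≈ 155 kPa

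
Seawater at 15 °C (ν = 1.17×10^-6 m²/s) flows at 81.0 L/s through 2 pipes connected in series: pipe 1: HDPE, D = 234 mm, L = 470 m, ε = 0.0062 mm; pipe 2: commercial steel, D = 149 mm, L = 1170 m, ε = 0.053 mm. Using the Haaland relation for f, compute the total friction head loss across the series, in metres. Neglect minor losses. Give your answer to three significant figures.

H ≈ 147 m

Pipe 1: V = 1.883 m/s, Re = 3.77×10^5, ε/D = 2.65×10^-5, f = 0.01401, h_1 = f(L/D)V²/2g = 5.089 m
Pipe 2: V = 4.645 m/s, Re = 5.92×10^5, ε/D = 3.56×10^-4, f = 0.01644, h_2 = f(L/D)V²/2g = 142.0 m
Series → Q common, losses add: H = Σh = 147.0 m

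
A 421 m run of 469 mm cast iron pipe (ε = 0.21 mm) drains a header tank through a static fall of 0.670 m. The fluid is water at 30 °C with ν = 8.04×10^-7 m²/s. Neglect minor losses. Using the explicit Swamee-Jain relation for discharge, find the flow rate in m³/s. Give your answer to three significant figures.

Q ≈ 0.159 m³/s

Swamee-Jain (Type II): Q = -0.965·√(gD⁵h_f/L)·ln[ε/(3.7D) + √(3.17ν²L/(gD³h_f))]
√(gD⁵h_f/L) = √(9.81·0.469⁵·0.670/421) = 0.01882
ε/(3.7D) = 1.21×10^-4; √(3.17ν²L/(gD³h_f)) = 3.57×10^-5
Q = -0.965·0.01882·ln(1.567×10^-4) = 0.1591 m³/s
Check: V = 0.921 m/s, Re = 5.37×10^5, f = 0.01737, h_f = 0.674 m ≈ 0.670 m ✓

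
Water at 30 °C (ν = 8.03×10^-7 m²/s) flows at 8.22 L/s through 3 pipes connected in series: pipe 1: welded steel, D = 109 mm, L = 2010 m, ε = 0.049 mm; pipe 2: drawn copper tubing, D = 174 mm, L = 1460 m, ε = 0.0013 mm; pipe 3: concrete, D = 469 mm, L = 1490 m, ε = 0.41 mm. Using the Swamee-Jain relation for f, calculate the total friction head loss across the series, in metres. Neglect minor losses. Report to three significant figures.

H ≈ 15.4 m

Pipe 1: V = 0.8809 m/s, Re = 1.20×10^5, ε/D = 4.50×10^-4, f = 0.01974, h_1 = f(L/D)V²/2g = 14.39 m
Pipe 2: V = 0.3457 m/s, Re = 7.49×10^4, ε/D = 7.47×10^-6, f = 0.01903, h_2 = f(L/D)V²/2g = 0.9726 m
Pipe 3: V = 0.04758 m/s, Re = 2.78×10^4, ε/D = 8.74×10^-4, f = 0.02617, h_3 = f(L/D)V²/2g = 0.009592 m
Series → Q common, losses add: H = Σh = 15.38 m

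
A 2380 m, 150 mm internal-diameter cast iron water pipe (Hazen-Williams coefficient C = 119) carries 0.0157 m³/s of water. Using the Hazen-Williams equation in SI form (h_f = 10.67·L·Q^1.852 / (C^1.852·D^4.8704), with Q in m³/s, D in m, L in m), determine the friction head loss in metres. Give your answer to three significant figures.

h_f ≈ 17.1 m

h_f = 10.67·2380·0.0157^1.852 / (119^1.852·0.150^4.8704) = 17.08 m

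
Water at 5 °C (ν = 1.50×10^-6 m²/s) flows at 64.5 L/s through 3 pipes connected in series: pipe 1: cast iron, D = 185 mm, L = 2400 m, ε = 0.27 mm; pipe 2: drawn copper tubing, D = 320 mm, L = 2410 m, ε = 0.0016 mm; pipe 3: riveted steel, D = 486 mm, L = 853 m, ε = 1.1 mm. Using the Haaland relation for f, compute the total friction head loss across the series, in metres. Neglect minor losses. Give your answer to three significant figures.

Pipe 1: V = 2.400 m/s, Re = 2.96×10^5, ε/D = 0.00146, f = 0.02228, h_1 = f(L/D)V²/2g = 84.84 m
Pipe 2: V = 0.8020 m/s, Re = 1.71×10^5, ε/D = 5.00×10^-6, f = 0.01601, h_2 = f(L/D)V²/2g = 3.952 m
Pipe 3: V = 0.3477 m/s, Re = 1.13×10^5, ε/D = 0.00226, f = 0.02551, h_3 = f(L/D)V²/2g = 0.2759 m
Series → Q common, losses add: H = Σh = 89.07 m

H ≈ 89.1 m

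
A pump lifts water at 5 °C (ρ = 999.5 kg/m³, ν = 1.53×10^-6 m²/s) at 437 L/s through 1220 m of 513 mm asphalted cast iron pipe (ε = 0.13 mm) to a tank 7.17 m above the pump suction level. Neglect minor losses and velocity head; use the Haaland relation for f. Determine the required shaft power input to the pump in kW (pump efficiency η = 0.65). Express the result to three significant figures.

P_shaft ≈ 102 kW

V = 4Q/(πD²) = 2.114 m/s; Re = 7.09×10^5; ε/D = 2.53×10^-4; f = 0.01542
h_f = f(L/D)V²/2g = 8.355 m
Total head H = z + h_f = 7.17 + 8.355 = 15.53 m
P_hyd = ρgQH = 999.5·9.81·0.437·15.53 = 66.52 kW
P_shaft = P_hyd/η = 66.52/0.65 = 102.3 kW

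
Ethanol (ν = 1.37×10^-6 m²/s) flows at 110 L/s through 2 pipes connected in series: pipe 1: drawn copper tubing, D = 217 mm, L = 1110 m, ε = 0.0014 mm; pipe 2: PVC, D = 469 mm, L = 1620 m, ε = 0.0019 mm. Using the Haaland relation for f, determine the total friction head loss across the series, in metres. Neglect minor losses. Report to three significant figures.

H ≈ 31.7 m

Pipe 1: V = 2.974 m/s, Re = 4.71×10^5, ε/D = 6.45×10^-6, f = 0.01327, h_1 = f(L/D)V²/2g = 30.61 m
Pipe 2: V = 0.6367 m/s, Re = 2.18×10^5, ε/D = 4.05×10^-6, f = 0.01527, h_2 = f(L/D)V²/2g = 1.090 m
Series → Q common, losses add: H = Σh = 31.70 m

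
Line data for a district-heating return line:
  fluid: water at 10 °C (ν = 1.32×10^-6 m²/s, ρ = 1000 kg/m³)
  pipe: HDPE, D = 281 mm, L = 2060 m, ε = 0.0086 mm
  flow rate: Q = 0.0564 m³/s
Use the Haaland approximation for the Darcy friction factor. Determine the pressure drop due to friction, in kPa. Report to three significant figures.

Δp ≈ 47.9 kPa

V = 4Q/(πD²) = 4·0.0564/(π·0.281²) = 0.9094 m/s
Re = VD/ν = 0.9094·0.281/1.32×10^-6 = 1.94×10^5 → turbulent
ε/D = 0.0086/281 = 3.06×10^-5
Haaland: f = 0.01579
h_f = f(L/D)V²/(2g) = 0.01579·(2060/0.281)·0.9094²/(2·9.81) = 4.880 m
Δp = ρg·h_f = 1000·9.81·4.880 = 47.87 kPa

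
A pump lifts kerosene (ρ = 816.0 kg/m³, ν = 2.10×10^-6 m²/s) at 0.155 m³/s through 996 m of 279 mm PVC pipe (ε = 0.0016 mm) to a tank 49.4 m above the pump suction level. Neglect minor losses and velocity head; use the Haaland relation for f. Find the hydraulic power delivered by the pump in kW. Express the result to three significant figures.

P_hyd ≈ 81.7 kW

V = 4Q/(πD²) = 2.535 m/s; Re = 3.37×10^5; ε/D = 5.73×10^-6; f = 0.01409
h_f = f(L/D)V²/2g = 16.47 m
Total head H = z + h_f = 49.4 + 16.47 = 65.87 m
P_hyd = ρgQH = 816.0·9.81·0.155·65.87 = 81.73 kW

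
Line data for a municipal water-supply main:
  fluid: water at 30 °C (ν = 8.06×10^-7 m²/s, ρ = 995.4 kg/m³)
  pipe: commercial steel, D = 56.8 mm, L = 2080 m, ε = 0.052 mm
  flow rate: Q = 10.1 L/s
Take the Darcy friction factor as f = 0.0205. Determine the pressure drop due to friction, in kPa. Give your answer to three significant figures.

V = 4Q/(πD²) = 4·0.0101/(π·0.0568²) = 3.986 m/s
h_f = f(L/D)V²/(2g) = 0.02050·(2080/0.0568)·3.986²/(2·9.81) = 607.9 m
Δp = ρg·h_f = 995.4·9.81·607.9 = 5936 kPa

Δp ≈ 5940 kPa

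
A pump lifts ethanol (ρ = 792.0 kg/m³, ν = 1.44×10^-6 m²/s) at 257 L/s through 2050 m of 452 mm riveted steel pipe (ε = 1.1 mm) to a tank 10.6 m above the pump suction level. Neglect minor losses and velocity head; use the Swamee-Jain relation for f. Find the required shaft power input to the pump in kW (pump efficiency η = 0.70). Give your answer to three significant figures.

P_shaft ≈ 72.7 kW

V = 4Q/(πD²) = 1.602 m/s; Re = 5.03×10^5; ε/D = 0.00243; f = 0.02512
h_f = f(L/D)V²/2g = 14.90 m
Total head H = z + h_f = 10.6 + 14.90 = 25.50 m
P_hyd = ρgQH = 792.0·9.81·0.257·25.50 = 50.91 kW
P_shaft = P_hyd/η = 50.91/0.70 = 72.73 kW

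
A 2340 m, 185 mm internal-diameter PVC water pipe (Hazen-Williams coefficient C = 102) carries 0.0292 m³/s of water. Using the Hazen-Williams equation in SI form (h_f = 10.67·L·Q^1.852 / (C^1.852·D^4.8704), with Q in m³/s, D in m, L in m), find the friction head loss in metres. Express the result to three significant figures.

h_f ≈ 25.4 m

h_f = 10.67·2340·0.0292^1.852 / (102^1.852·0.185^4.8704) = 25.38 m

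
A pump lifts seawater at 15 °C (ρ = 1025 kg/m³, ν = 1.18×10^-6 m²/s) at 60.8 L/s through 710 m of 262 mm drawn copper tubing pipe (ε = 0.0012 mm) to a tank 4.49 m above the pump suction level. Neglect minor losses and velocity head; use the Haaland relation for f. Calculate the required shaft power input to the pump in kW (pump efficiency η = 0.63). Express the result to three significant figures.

P_shaft ≈ 6.89 kW

V = 4Q/(πD²) = 1.128 m/s; Re = 2.50×10^5; ε/D = 4.58×10^-6; f = 0.01487
h_f = f(L/D)V²/2g = 2.613 m
Total head H = z + h_f = 4.49 + 2.613 = 7.103 m
P_hyd = ρgQH = 1025·9.81·0.0608·7.103 = 4.342 kW
P_shaft = P_hyd/η = 4.342/0.63 = 6.892 kW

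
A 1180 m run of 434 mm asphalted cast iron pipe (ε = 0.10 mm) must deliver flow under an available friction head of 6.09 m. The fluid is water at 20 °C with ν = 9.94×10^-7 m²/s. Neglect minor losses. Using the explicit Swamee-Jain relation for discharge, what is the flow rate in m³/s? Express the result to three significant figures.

Q ≈ 0.251 m³/s

Swamee-Jain (Type II): Q = -0.965·√(gD⁵h_f/L)·ln[ε/(3.7D) + √(3.17ν²L/(gD³h_f))]
√(gD⁵h_f/L) = √(9.81·0.434⁵·6.09/1180) = 0.02792
ε/(3.7D) = 6.23×10^-5; √(3.17ν²L/(gD³h_f)) = 2.75×10^-5
Q = -0.965·0.02792·ln(8.978×10^-5) = 0.2511 m³/s
Check: V = 1.70 m/s, Re = 7.41×10^5, f = 0.01535, h_f = 6.13 m ≈ 6.09 m ✓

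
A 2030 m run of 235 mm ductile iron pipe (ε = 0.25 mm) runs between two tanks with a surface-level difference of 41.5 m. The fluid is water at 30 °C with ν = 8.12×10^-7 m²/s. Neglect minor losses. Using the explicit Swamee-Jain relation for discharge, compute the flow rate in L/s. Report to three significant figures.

Q ≈ 93.3 L/s

Swamee-Jain (Type II): Q = -0.965·√(gD⁵h_f/L)·ln[ε/(3.7D) + √(3.17ν²L/(gD³h_f))]
√(gD⁵h_f/L) = √(9.81·0.235⁵·41.5/2030) = 0.01199
ε/(3.7D) = 2.88×10^-4; √(3.17ν²L/(gD³h_f)) = 2.83×10^-5
Q = -0.965·0.01199·ln(3.159×10^-4) = 0.09325 m³/s
Check: V = 2.15 m/s, Re = 6.22×10^5, f = 0.02051, h_f = 41.7 m ≈ 41.5 m ✓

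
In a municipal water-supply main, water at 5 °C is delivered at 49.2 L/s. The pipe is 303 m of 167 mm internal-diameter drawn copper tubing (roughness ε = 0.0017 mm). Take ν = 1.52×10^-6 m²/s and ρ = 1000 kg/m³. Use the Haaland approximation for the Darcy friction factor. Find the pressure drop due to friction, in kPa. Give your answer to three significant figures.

Δp ≈ 68.4 kPa

V = 4Q/(πD²) = 4·0.0492/(π·0.167²) = 2.246 m/s
Re = VD/ν = 2.246·0.167/1.52×10^-6 = 2.47×10^5 → turbulent
ε/D = 0.0017/167 = 1.02×10^-5
Haaland: f = 0.01495
h_f = f(L/D)V²/(2g) = 0.01495·(303/0.167)·2.246²/(2·9.81) = 6.977 m
Δp = ρg·h_f = 1000·9.81·6.977 = 68.44 kPa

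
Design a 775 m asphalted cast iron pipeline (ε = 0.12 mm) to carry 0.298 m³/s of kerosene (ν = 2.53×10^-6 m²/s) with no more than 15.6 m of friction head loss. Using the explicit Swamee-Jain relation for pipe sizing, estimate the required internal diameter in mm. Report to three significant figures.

Swamee-Jain (Type III): D = 0.66·[ε^1.25·(LQ²/(gh_f))^4.75 + ν·Q^9.4·(L/(gh_f))^5.2]^0.04
LQ²/(gh_f) = 0.4497; L/(gh_f) = 5.064
Term 1 = ε^1.25·(…)^4.75 = 2.82×10^-7; Term 2 = ν·Q^9.4·(…)^5.2 = 1.33×10^-7
D = 0.66·(2.82×10^-7 + 1.33×10^-7)^0.04 = 0.3667 m = 367 mm
Check: V = 2.82 m/s, Re = 4.09×10^5, f = 0.01682, h_f = 14.4 m ≈ 15.6 m ✓

D ≈ 367 mm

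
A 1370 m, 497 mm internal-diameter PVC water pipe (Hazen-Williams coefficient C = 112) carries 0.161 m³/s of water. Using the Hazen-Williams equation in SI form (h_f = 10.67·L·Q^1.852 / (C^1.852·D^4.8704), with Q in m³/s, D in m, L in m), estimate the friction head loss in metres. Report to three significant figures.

h_f = 10.67·1370·0.161^1.852 / (112^1.852·0.497^4.8704) = 2.397 m

h_f ≈ 2.40 m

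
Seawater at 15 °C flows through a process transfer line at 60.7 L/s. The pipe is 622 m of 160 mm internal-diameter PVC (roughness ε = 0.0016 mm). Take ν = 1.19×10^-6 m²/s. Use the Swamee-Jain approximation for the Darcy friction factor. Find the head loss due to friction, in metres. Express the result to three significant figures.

V = 4Q/(πD²) = 4·0.0607/(π·0.160²) = 3.019 m/s
Re = VD/ν = 3.019·0.160/1.19×10^-6 = 4.06×10^5 → turbulent
ε/D = 0.0016/160 = 1.00×10^-5
Swamee-Jain: f = 0.01373
h_f = f(L/D)V²/(2g) = 0.01373·(622/0.160)·3.019²/(2·9.81) = 24.80 m

h_f ≈ 24.8 m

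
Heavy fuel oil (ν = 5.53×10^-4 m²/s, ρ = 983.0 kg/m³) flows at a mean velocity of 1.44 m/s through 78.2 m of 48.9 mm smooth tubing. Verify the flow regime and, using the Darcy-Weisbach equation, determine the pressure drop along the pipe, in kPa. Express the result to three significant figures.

Re = VD/ν = 1.44·0.04890/5.53×10^-4 = 127 → laminar (Re < 2300)
f = 64/Re = 0.5026
h_f = f(L/D)V²/(2g) = 0.5026·(78.2/0.04890)·1.44²/(2·9.81) = 84.95 m
Δp = ρg·h_f = 983.0·9.81·84.95 = 819.2 kPa

Δp ≈ 819 kPa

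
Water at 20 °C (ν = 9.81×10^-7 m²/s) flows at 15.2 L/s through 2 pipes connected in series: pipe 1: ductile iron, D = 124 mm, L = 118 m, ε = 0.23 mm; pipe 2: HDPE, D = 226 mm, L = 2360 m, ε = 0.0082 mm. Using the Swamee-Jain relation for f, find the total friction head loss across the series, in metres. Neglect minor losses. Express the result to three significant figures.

H ≈ 3.29 m

Pipe 1: V = 1.259 m/s, Re = 1.59×10^5, ε/D = 0.00185, f = 0.02431, h_1 = f(L/D)V²/2g = 1.868 m
Pipe 2: V = 0.3789 m/s, Re = 8.73×10^4, ε/D = 3.63×10^-5, f = 0.01858, h_2 = f(L/D)V²/2g = 1.420 m
Series → Q common, losses add: H = Σh = 3.288 m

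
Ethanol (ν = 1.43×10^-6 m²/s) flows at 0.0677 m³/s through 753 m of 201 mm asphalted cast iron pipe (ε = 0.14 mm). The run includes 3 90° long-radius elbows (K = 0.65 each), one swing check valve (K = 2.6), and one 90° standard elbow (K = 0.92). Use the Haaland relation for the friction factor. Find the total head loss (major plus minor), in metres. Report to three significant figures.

H_L ≈ 17.9 m

V = 4Q/(πD²) = 2.134 m/s; V²/2g = 0.2320 m
Re = 3.00×10^5, ε/D = 6.97×10^-4 → f = 0.01913 (Haaland)
Major: h_f = f(L/D)·V²/2g = 0.01913·3746·0.2320 = 16.63 m
Minor: ΣK = 5.47; h_m = ΣK·V²/2g = 1.269 m
Total H_L = 16.63 + 1.269 = 17.90 m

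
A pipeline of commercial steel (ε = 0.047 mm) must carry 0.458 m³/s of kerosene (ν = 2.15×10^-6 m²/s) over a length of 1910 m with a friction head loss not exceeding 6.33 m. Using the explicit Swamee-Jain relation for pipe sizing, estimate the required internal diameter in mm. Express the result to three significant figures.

Swamee-Jain (Type III): D = 0.66·[ε^1.25·(LQ²/(gh_f))^4.75 + ν·Q^9.4·(L/(gh_f))^5.2]^0.04
LQ²/(gh_f) = 6.452; L/(gh_f) = 30.76
Term 1 = ε^1.25·(…)^4.75 = 0.0273; Term 2 = ν·Q^9.4·(…)^5.2 = 0.0762
D = 0.66·(0.0273 + 0.0762)^0.04 = 0.6028 m = 603 mm
Check: V = 1.61 m/s, Re = 4.50×10^5, f = 0.01439, h_f = 5.99 m ≈ 6.33 m ✓

D ≈ 603 mm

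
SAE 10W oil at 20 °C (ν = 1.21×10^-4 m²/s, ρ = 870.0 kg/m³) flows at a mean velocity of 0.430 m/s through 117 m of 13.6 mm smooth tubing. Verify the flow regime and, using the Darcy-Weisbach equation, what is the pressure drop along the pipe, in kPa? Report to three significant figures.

Δp ≈ 916 kPa

Re = VD/ν = 0.430·0.01360/1.21×10^-4 = 48.3 → laminar (Re < 2300)
f = 64/Re = 1.324
h_f = f(L/D)V²/(2g) = 1.324·(117/0.01360)·0.430²/(2·9.81) = 107.4 m
Δp = ρg·h_f = 870.0·9.81·107.4 = 916.3 kPa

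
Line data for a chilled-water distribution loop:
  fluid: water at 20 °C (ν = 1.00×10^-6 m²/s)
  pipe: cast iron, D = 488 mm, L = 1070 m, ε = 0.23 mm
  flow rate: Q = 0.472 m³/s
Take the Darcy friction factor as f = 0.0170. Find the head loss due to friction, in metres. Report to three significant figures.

V = 4Q/(πD²) = 4·0.472/(π·0.488²) = 2.524 m/s
h_f = f(L/D)V²/(2g) = 0.01700·(1070/0.488)·2.524²/(2·9.81) = 12.10 m

h_f ≈ 12.1 m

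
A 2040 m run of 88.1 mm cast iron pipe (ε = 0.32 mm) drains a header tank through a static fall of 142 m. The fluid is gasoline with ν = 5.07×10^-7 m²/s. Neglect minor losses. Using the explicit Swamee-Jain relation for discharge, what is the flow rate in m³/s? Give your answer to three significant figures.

Swamee-Jain (Type II): Q = -0.965·√(gD⁵h_f/L)·ln[ε/(3.7D) + √(3.17ν²L/(gD³h_f))]
√(gD⁵h_f/L) = √(9.81·0.0881⁵·142/2040) = 0.001904
ε/(3.7D) = 9.82×10^-4; √(3.17ν²L/(gD³h_f)) = 4.18×10^-5
Q = -0.965·0.001904·ln(0.001023) = 0.01265 m³/s
Check: V = 2.07 m/s, Re = 3.61×10^5, f = 0.02809, h_f = 143 m ≈ 142 m ✓

Q ≈ 0.0126 m³/s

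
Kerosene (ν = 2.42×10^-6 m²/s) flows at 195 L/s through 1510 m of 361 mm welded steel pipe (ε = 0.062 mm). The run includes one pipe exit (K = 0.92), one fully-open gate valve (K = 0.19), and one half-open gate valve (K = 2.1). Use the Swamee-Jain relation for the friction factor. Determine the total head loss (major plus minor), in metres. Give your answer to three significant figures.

H_L ≈ 13.1 m

V = 4Q/(πD²) = 1.905 m/s; V²/2g = 0.1850 m
Re = 2.84×10^5, ε/D = 1.72×10^-4 → f = 0.01618 (Swamee-Jain)
Major: h_f = f(L/D)·V²/2g = 0.01618·4183·0.1850 = 12.52 m
Minor: ΣK = 3.21; h_m = ΣK·V²/2g = 0.5938 m
Total H_L = 12.52 + 0.5938 = 13.12 m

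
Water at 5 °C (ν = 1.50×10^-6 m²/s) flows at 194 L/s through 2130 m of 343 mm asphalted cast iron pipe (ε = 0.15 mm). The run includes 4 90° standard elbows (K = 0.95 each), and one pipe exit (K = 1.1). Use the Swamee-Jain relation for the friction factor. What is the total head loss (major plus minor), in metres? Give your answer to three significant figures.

V = 4Q/(πD²) = 2.100 m/s; V²/2g = 0.2247 m
Re = 4.80×10^5, ε/D = 4.37×10^-4 → f = 0.01741 (Swamee-Jain)
Major: h_f = f(L/D)·V²/2g = 0.01741·6210·0.2247 = 24.29 m
Minor: ΣK = 4.90; h_m = ΣK·V²/2g = 1.101 m
Total H_L = 24.29 + 1.101 = 25.39 m

H_L ≈ 25.4 m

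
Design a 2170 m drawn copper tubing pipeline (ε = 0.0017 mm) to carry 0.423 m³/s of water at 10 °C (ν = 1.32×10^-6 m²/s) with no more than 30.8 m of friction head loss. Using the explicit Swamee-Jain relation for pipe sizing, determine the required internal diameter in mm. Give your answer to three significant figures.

Swamee-Jain (Type III): D = 0.66·[ε^1.25·(LQ²/(gh_f))^4.75 + ν·Q^9.4·(L/(gh_f))^5.2]^0.04
LQ²/(gh_f) = 1.285; L/(gh_f) = 7.182
Term 1 = ε^1.25·(…)^4.75 = 2.02×10^-7; Term 2 = ν·Q^9.4·(…)^5.2 = 1.15×10^-5
D = 0.66·(2.02×10^-7 + 1.15×10^-5)^0.04 = 0.4191 m = 419 mm
Check: V = 3.07 m/s, Re = 9.74×10^5, f = 0.01176, h_f = 29.2 m ≈ 30.8 m ✓

D ≈ 419 mm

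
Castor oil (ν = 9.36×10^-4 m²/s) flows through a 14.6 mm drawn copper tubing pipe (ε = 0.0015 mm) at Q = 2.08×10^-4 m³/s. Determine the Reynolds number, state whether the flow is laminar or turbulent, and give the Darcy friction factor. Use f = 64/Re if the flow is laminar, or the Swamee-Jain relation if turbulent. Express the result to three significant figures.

V = 4Q/(πD²) = 1.242 m/s
Re = VD/ν = 1.242·0.0146/9.36×10^-4 = 19.4
Re < 2300 → laminar → f = 64/Re = 3.302

Re ≈ 19.4; laminar; f = 64/Re ≈ 3.30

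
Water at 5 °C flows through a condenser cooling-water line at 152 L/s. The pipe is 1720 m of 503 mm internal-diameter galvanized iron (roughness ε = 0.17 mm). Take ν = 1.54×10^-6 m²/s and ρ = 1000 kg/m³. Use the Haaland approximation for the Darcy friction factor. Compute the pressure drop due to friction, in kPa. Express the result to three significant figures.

V = 4Q/(πD²) = 4·0.152/(π·0.503²) = 0.7649 m/s
Re = VD/ν = 0.7649·0.503/1.54×10^-6 = 2.50×10^5 → turbulent
ε/D = 0.17/503 = 3.38×10^-4
Haaland: f = 0.01734
h_f = f(L/D)V²/(2g) = 0.01734·(1720/0.503)·0.7649²/(2·9.81) = 1.769 m
Δp = ρg·h_f = 1000·9.81·1.769 = 17.35 kPa

Δp ≈ 17.3 kPa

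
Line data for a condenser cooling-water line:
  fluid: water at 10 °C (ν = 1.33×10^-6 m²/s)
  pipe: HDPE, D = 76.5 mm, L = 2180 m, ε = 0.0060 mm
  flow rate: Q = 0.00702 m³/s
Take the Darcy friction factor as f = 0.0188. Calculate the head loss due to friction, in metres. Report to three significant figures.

h_f ≈ 63.7 m

V = 4Q/(πD²) = 4·0.00702/(π·0.0765²) = 1.527 m/s
h_f = f(L/D)V²/(2g) = 0.01880·(2180/0.0765)·1.527²/(2·9.81) = 63.69 m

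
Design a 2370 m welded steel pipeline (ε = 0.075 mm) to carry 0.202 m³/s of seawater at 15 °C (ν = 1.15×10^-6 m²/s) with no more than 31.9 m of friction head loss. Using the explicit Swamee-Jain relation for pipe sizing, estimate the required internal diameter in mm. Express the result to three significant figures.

Swamee-Jain (Type III): D = 0.66·[ε^1.25·(LQ²/(gh_f))^4.75 + ν·Q^9.4·(L/(gh_f))^5.2]^0.04
LQ²/(gh_f) = 0.3090; L/(gh_f) = 7.573
Term 1 = ε^1.25·(…)^4.75 = 2.64×10^-8; Term 2 = ν·Q^9.4·(…)^5.2 = 1.27×10^-8
D = 0.66·(2.64×10^-8 + 1.27×10^-8)^0.04 = 0.3336 m = 334 mm
Check: V = 2.31 m/s, Re = 6.70×10^5, f = 0.01540, h_f = 29.8 m ≈ 31.9 m ✓

D ≈ 334 mm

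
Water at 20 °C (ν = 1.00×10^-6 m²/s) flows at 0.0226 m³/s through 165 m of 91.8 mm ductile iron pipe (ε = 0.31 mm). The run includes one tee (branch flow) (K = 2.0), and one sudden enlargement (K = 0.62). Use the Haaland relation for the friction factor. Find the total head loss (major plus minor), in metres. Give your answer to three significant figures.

V = 4Q/(πD²) = 3.415 m/s; V²/2g = 0.5942 m
Re = 3.13×10^5, ε/D = 0.00338 → f = 0.02747 (Haaland)
Major: h_f = f(L/D)·V²/2g = 0.02747·1797·0.5942 = 29.34 m
Minor: ΣK = 2.62; h_m = ΣK·V²/2g = 1.557 m
Total H_L = 29.34 + 1.557 = 30.90 m

H_L ≈ 30.9 m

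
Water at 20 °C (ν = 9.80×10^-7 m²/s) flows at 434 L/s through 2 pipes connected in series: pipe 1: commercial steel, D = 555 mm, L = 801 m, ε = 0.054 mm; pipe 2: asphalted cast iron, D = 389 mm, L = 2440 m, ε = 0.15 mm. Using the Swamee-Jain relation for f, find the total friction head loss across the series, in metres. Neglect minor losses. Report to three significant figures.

H ≈ 72.6 m

Pipe 1: V = 1.794 m/s, Re = 1.02×10^6, ε/D = 9.73×10^-5, f = 0.01345, h_1 = f(L/D)V²/2g = 3.184 m
Pipe 2: V = 3.652 m/s, Re = 1.45×10^6, ε/D = 3.86×10^-4, f = 0.01628, h_2 = f(L/D)V²/2g = 69.41 m
Series → Q common, losses add: H = Σh = 72.59 m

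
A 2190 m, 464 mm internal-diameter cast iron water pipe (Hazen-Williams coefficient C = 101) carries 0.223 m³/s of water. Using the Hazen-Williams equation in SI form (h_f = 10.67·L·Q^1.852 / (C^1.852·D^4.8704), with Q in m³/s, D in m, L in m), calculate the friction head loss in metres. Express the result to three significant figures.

h_f ≈ 11.9 m

h_f = 10.67·2190·0.223^1.852 / (101^1.852·0.464^4.8704) = 11.85 m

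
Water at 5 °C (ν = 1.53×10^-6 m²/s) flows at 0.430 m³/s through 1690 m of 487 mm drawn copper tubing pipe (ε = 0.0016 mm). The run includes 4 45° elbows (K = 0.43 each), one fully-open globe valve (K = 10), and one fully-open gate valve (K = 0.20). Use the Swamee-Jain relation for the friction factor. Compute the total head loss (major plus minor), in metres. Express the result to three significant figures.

H_L ≈ 14.8 m

V = 4Q/(πD²) = 2.308 m/s; V²/2g = 0.2716 m
Re = 7.35×10^5, ε/D = 3.29×10^-6 → f = 0.01230 (Swamee-Jain)
Major: h_f = f(L/D)·V²/2g = 0.01230·3470·0.2716 = 11.59 m
Minor: ΣK = 11.9; h_m = ΣK·V²/2g = 3.238 m
Total H_L = 11.59 + 3.238 = 14.83 m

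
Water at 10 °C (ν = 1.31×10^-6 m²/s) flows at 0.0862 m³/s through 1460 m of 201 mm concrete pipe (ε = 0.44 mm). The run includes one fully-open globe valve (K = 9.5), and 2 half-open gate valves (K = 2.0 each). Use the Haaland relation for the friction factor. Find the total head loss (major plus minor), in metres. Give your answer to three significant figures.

H_L ≈ 71.8 m

V = 4Q/(πD²) = 2.717 m/s; V²/2g = 0.3761 m
Re = 4.17×10^5, ε/D = 0.00219 → f = 0.02440 (Haaland)
Major: h_f = f(L/D)·V²/2g = 0.02440·7264·0.3761 = 66.67 m
Minor: ΣK = 13.5; h_m = ΣK·V²/2g = 5.078 m
Total H_L = 66.67 + 5.078 = 71.75 m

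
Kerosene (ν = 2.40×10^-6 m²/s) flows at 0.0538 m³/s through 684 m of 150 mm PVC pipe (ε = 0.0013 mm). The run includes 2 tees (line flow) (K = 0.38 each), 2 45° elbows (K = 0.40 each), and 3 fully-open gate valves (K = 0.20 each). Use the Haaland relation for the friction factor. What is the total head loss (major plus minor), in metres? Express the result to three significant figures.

V = 4Q/(πD²) = 3.044 m/s; V²/2g = 0.4724 m
Re = 1.90×10^5, ε/D = 8.67×10^-6 → f = 0.01570 (Haaland)
Major: h_f = f(L/D)·V²/2g = 0.01570·4560·0.4724 = 33.82 m
Minor: ΣK = 2.16; h_m = ΣK·V²/2g = 1.020 m
Total H_L = 33.82 + 1.020 = 34.84 m

H_L ≈ 34.8 m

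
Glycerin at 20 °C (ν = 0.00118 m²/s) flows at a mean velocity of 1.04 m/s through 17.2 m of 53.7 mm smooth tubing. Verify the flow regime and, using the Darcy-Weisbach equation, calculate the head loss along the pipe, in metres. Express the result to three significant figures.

h_f ≈ 23.9 m

Re = VD/ν = 1.04·0.05370/0.00118 = 47.3 → laminar (Re < 2300)
f = 64/Re = 1.352
h_f = f(L/D)V²/(2g) = 1.352·(17.2/0.05370)·1.04²/(2·9.81) = 23.88 m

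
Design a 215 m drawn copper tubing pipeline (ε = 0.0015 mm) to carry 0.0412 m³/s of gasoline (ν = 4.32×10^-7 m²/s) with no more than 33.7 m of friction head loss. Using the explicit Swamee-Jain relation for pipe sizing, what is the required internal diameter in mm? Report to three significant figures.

D ≈ 102 mm

Swamee-Jain (Type III): D = 0.66·[ε^1.25·(LQ²/(gh_f))^4.75 + ν·Q^9.4·(L/(gh_f))^5.2]^0.04
LQ²/(gh_f) = 0.001104; L/(gh_f) = 0.6503
Term 1 = ε^1.25·(…)^4.75 = 4.72×10^-22; Term 2 = ν·Q^9.4·(…)^5.2 = 4.40×10^-21
D = 0.66·(4.72×10^-22 + 4.40×10^-21)^0.04 = 0.1016 m = 102 mm
Check: V = 5.08 m/s, Re = 1.19×10^6, f = 0.01166, h_f = 32.4 m ≈ 33.7 m ✓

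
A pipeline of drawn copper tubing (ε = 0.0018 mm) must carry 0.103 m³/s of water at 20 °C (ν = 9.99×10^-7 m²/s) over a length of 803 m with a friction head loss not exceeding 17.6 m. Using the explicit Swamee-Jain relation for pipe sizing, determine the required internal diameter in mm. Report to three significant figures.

Swamee-Jain (Type III): D = 0.66·[ε^1.25·(LQ²/(gh_f))^4.75 + ν·Q^9.4·(L/(gh_f))^5.2]^0.04
LQ²/(gh_f) = 0.04934; L/(gh_f) = 4.651
Term 1 = ε^1.25·(…)^4.75 = 4.09×10^-14; Term 2 = ν·Q^9.4·(…)^5.2 = 1.55×10^-12
D = 0.66·(4.09×10^-14 + 1.55×10^-12)^0.04 = 0.2227 m = 223 mm
Check: V = 2.65 m/s, Re = 5.90×10^5, f = 0.01286, h_f = 16.5 m ≈ 17.6 m ✓

D ≈ 223 mm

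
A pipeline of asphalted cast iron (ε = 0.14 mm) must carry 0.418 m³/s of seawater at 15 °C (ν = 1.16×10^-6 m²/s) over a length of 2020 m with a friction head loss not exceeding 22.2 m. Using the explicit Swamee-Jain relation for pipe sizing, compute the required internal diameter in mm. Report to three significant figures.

D ≈ 468 mm

Swamee-Jain (Type III): D = 0.66·[ε^1.25·(LQ²/(gh_f))^4.75 + ν·Q^9.4·(L/(gh_f))^5.2]^0.04
LQ²/(gh_f) = 1.621; L/(gh_f) = 9.275
Term 1 = ε^1.25·(…)^4.75 = 1.51×10^-4; Term 2 = ν·Q^9.4·(…)^5.2 = 3.42×10^-5
D = 0.66·(1.51×10^-4 + 3.42×10^-5)^0.04 = 0.4680 m = 468 mm
Check: V = 2.43 m/s, Re = 9.80×10^5, f = 0.01576, h_f = 20.5 m ≈ 22.2 m ✓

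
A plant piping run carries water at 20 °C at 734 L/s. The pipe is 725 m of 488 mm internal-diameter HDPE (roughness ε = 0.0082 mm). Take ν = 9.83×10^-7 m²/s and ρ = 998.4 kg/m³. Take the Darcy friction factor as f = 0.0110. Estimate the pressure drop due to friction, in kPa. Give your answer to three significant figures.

V = 4Q/(πD²) = 4·0.734/(π·0.488²) = 3.924 m/s
h_f = f(L/D)V²/(2g) = 0.01100·(725/0.488)·3.924²/(2·9.81) = 12.83 m
Δp = ρg·h_f = 998.4·9.81·12.83 = 125.6 kPa

Δp ≈ 126 kPa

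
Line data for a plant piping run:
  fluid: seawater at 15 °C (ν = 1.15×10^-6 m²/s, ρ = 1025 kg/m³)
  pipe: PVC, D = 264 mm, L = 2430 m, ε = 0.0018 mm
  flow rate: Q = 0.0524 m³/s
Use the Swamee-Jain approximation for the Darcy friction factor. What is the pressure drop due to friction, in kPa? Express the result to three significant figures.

V = 4Q/(πD²) = 4·0.0524/(π·0.264²) = 0.9573 m/s
Re = VD/ν = 0.9573·0.264/1.15×10^-6 = 2.20×10^5 → turbulent
ε/D = 0.0018/264 = 6.82×10^-6
Swamee-Jain: f = 0.01532
h_f = f(L/D)V²/(2g) = 0.01532·(2430/0.264)·0.9573²/(2·9.81) = 6.585 m
Δp = ρg·h_f = 1025·9.81·6.585 = 66.21 kPa

Δp ≈ 66.2 kPa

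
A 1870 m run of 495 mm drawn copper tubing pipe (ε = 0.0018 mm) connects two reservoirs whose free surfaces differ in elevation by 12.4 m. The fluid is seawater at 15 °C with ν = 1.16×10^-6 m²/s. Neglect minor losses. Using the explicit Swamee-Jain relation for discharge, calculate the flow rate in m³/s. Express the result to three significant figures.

Swamee-Jain (Type II): Q = -0.965·√(gD⁵h_f/L)·ln[ε/(3.7D) + √(3.17ν²L/(gD³h_f))]
√(gD⁵h_f/L) = √(9.81·0.495⁵·12.4/1870) = 0.04397
ε/(3.7D) = 9.83×10^-7; √(3.17ν²L/(gD³h_f)) = 2.33×10^-5
Q = -0.965·0.04397·ln(2.423×10^-5) = 0.4509 m³/s
Check: V = 2.34 m/s, Re = 1.00×10^6, f = 0.01170, h_f = 12.4 m ≈ 12.4 m ✓

Q ≈ 0.451 m³/s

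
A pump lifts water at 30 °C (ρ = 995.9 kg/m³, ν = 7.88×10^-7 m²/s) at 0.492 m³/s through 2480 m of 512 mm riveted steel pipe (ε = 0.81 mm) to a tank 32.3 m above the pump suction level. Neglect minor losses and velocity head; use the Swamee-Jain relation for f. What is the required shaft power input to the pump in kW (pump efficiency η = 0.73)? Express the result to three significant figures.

P_shaft ≈ 419 kW

V = 4Q/(πD²) = 2.390 m/s; Re = 1.55×10^6; ε/D = 0.00158; f = 0.02223
h_f = f(L/D)V²/2g = 31.34 m
Total head H = z + h_f = 32.3 + 31.34 = 63.64 m
P_hyd = ρgQH = 995.9·9.81·0.492·63.64 = 305.9 kW
P_shaft = P_hyd/η = 305.9/0.73 = 419.0 kW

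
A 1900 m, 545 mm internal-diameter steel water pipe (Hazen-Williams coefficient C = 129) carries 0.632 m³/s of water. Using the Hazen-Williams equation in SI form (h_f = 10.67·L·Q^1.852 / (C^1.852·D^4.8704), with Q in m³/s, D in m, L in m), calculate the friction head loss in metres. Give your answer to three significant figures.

h_f = 10.67·1900·0.632^1.852 / (129^1.852·0.545^4.8704) = 20.55 m

h_f ≈ 20.6 m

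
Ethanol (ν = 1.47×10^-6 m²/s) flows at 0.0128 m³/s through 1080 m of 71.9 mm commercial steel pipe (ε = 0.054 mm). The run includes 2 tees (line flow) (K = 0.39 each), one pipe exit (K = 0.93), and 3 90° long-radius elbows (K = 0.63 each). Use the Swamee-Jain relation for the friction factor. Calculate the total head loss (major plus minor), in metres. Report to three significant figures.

H_L ≈ 158 m

V = 4Q/(πD²) = 3.153 m/s; V²/2g = 0.5066 m
Re = 1.54×10^5, ε/D = 7.51×10^-4 → f = 0.02056 (Swamee-Jain)
Major: h_f = f(L/D)·V²/2g = 0.02056·15021·0.5066 = 156.5 m
Minor: ΣK = 3.60; h_m = ΣK·V²/2g = 1.824 m
Total H_L = 156.5 + 1.824 = 158.3 m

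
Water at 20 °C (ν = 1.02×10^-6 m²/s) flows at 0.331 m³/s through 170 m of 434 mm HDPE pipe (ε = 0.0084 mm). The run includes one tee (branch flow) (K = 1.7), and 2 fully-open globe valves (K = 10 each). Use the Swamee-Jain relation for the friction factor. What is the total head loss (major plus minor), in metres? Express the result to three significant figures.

H_L ≈ 6.75 m

V = 4Q/(πD²) = 2.237 m/s; V²/2g = 0.2552 m
Re = 9.52×10^5, ε/D = 1.94×10^-5 → f = 0.01215 (Swamee-Jain)
Major: h_f = f(L/D)·V²/2g = 0.01215·391.7·0.2552 = 1.214 m
Minor: ΣK = 21.7; h_m = ΣK·V²/2g = 5.537 m
Total H_L = 1.214 + 5.537 = 6.752 m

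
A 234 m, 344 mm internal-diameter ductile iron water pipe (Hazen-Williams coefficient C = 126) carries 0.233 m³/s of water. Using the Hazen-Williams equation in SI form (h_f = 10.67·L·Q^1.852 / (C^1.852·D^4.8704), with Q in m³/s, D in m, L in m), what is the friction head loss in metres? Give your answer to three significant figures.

h_f = 10.67·234·0.233^1.852 / (126^1.852·0.344^4.8704) = 3.917 m

h_f ≈ 3.92 m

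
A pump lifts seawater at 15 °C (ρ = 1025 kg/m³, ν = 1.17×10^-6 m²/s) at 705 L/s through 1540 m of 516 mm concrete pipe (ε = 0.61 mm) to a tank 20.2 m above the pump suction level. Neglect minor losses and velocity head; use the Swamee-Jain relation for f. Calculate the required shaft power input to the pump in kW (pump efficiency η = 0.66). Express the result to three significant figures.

V = 4Q/(πD²) = 3.371 m/s; Re = 1.49×10^6; ε/D = 0.00118; f = 0.02071
h_f = f(L/D)V²/2g = 35.81 m
Total head H = z + h_f = 20.2 + 35.81 = 56.01 m
P_hyd = ρgQH = 1025·9.81·0.705·56.01 = 397.0 kW
P_shaft = P_hyd/η = 397.0/0.66 = 601.6 kW

P_shaft ≈ 602 kW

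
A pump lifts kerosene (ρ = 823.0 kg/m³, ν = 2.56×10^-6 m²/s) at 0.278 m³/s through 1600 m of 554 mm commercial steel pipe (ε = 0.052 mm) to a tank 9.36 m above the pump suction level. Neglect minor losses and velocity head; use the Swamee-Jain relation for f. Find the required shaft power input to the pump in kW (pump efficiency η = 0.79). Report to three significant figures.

P_shaft ≈ 35.4 kW

V = 4Q/(πD²) = 1.153 m/s; Re = 2.50×10^5; ε/D = 9.39×10^-5; f = 0.01579
h_f = f(L/D)V²/2g = 3.092 m
Total head H = z + h_f = 9.36 + 3.092 = 12.45 m
P_hyd = ρgQH = 823.0·9.81·0.278·12.45 = 27.95 kW
P_shaft = P_hyd/η = 27.95/0.79 = 35.38 kW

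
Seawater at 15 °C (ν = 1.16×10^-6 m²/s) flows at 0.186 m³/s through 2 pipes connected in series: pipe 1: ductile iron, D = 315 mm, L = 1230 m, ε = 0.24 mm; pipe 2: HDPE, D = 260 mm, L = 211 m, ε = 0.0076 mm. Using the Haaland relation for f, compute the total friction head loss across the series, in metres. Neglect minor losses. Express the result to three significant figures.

H ≈ 27.8 m

Pipe 1: V = 2.387 m/s, Re = 6.48×10^5, ε/D = 7.62×10^-4, f = 0.01893, h_1 = f(L/D)V²/2g = 21.46 m
Pipe 2: V = 3.503 m/s, Re = 7.85×10^5, ε/D = 2.92×10^-5, f = 0.01254, h_2 = f(L/D)V²/2g = 6.368 m
Series → Q common, losses add: H = Σh = 27.83 m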